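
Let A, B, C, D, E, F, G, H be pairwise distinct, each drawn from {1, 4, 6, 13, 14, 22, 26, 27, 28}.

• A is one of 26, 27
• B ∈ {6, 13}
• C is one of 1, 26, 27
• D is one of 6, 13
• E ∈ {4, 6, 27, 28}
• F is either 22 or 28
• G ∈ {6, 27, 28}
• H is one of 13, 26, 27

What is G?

Among the 8 variables, 1 fits only C (and all 8 values in {1, 4, 6, 13, 22, 26, 27, 28} must be used), so C = 1.
The 7 still-open variables draw from only 7 values {4, 6, 13, 22, 26, 27, 28}, so each is used; only E can be 4, hence E = 4.
Among the 6 still-open variables, 22 fits only F (and all 6 values in {6, 13, 22, 26, 27, 28} must be used), so F = 22.
The 5 still-open variables together cover exactly {6, 13, 26, 27, 28} — 5 values for 5 variables — and 28 appears only in G's list, so G = 28.

28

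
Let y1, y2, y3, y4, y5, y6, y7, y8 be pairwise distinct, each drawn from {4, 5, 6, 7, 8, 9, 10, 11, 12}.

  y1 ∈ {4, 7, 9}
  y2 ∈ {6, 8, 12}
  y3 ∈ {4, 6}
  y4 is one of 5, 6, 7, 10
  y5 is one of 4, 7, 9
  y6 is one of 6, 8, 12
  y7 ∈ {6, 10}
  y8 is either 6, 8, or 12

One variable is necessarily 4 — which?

y3

The 8 variables draw from only 8 values {4, 5, 6, 7, 8, 9, 10, 12}, so each is used; only y4 can be 5, hence y4 = 5.
The 7 still-open variables together cover exactly {4, 6, 7, 8, 9, 10, 12} — 7 values for 7 variables — and 10 appears only in y7's list, so y7 = 10.
y2, y6, y8 share exactly the 3 values {6, 8, 12}; by pigeonhole those values go to them, so strike 6, 8, 12 from y3.
So 4 goes to y3.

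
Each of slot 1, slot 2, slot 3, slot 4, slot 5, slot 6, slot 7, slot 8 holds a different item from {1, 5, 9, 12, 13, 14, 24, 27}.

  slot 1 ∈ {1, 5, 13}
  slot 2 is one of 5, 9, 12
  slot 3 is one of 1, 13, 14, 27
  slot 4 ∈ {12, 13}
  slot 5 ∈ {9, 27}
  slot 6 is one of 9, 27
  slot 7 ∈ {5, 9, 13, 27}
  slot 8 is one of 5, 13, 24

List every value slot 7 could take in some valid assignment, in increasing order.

The 8 variables together cover exactly {1, 5, 9, 12, 13, 14, 24, 27} — 8 values for 8 variables — and 14 appears only in slot 3's list, so slot 3 = 14.
The 7 still-open variables together cover exactly {1, 5, 9, 12, 13, 24, 27} — 7 values for 7 variables — and 1 appears only in slot 1's list, so slot 1 = 1.
Among the 6 still-open variables, 24 fits only slot 8 (and all 6 values in {5, 9, 12, 13, 24, 27} must be used), so slot 8 = 24.
slot 5 and slot 6 share exactly the 2 values {9, 27}; by pigeonhole those values go to them, so strike 9, 27 from slot 2, slot 7.
No further eliminations apply; slot 7 can still be any of 5, 13.

5, 13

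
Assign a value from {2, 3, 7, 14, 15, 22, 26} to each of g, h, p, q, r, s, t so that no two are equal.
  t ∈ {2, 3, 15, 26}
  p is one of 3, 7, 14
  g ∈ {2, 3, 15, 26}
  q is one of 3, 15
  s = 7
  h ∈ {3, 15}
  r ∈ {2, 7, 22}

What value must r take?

22

s's domain is down to {7}, so s = 7. Strike 7 from p, r.
The 6 still-open variables together cover exactly {2, 3, 14, 15, 22, 26} — 6 values for 6 variables — and 14 appears only in p's list, so p = 14.
The 5 still-open variables together cover exactly {2, 3, 15, 22, 26} — 5 values for 5 variables — and 22 appears only in r's list, so r = 22.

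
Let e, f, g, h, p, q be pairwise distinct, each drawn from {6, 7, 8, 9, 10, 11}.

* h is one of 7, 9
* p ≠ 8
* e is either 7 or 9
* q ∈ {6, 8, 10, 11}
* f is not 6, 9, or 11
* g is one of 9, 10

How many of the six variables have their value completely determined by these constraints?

2

e and h share exactly the 2 values {7, 9}; by pigeonhole those values go to them, so strike 7, 9 from f, g, p.
g's domain is down to {10}, so g = 10. Eliminate 10 elsewhere: f, p, q.
f's domain is down to {8}, so f = 8. Strike 8 from q.
Determined: f=8, g=10. The other variables each still have more than one consistent value. That makes 2.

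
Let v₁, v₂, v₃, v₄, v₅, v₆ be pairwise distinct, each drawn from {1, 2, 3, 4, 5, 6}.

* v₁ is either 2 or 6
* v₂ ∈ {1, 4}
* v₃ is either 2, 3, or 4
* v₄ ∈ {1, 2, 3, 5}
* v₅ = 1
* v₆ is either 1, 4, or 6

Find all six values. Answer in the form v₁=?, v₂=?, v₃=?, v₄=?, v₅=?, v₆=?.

v₁=2, v₂=4, v₃=3, v₄=5, v₅=1, v₆=6

v₅'s domain is down to {1}, so v₅ = 1. Remove 1 from v₂, v₄, v₆.
That leaves v₂ = 4. Eliminate 4 elsewhere: v₃, v₆.
v₆ must be 6 (only option left). Remove 6 from v₁.
v₁ must be 2 (only option left). Remove 2 from v₃, v₄.
That leaves v₃ = 3. Strike 3 from v₄.
v₄'s domain is down to {5}, so v₄ = 5.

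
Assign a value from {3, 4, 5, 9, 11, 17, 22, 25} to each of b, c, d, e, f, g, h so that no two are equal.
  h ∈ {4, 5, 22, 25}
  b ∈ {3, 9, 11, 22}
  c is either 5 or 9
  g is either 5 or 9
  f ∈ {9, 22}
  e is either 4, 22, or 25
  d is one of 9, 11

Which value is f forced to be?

Among the 7 variables, 3 fits only b (and all 7 values in {3, 4, 5, 9, 11, 22, 25} must be used), so b = 3.
The 6 still-open variables draw from only 6 values {4, 5, 9, 11, 22, 25}, so each is used; only d can be 11, hence d = 11.
c and g between them cover only {5, 9} — a naked pair. Remove those values from f, h.
So f = 22.

22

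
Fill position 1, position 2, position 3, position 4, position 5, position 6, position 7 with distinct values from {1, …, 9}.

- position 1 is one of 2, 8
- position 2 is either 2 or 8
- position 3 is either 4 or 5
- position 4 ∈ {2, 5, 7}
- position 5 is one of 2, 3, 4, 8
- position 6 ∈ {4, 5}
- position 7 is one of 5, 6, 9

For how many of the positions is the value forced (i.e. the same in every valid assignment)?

2

position 1 and position 2 between them cover only {2, 8} — a naked pair. Remove those values from position 4, position 5.
The 2 variables position 3 and position 6 are confined to {4, 5}, which locks those values in; drop them from position 4, position 5, position 7.
That leaves position 4 = 7.
position 5 must be 3 (only option left).
Determined: position 4=7, position 5=3. The other positions each still have more than one consistent value. That makes 2.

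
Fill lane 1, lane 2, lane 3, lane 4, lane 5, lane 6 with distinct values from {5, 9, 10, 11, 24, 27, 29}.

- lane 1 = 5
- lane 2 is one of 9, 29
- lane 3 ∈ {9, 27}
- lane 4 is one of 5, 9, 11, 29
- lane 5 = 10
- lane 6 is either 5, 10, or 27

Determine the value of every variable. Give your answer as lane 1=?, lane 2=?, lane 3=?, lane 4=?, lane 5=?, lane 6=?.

lane 1=5, lane 2=29, lane 3=9, lane 4=11, lane 5=10, lane 6=27

lane 1 has just one choice, so lane 1 = 5. So lane 4, lane 6 can't be 5.
That leaves lane 5 = 10. Remove 10 from lane 6.
lane 6 must be 27 (only option left). Remove 27 from lane 3.
That leaves lane 3 = 9. Remove 9 from lane 2, lane 4.
lane 2 has just one choice, so lane 2 = 29. So lane 4 can't be 29.
lane 4's domain is down to {11}, so lane 4 = 11.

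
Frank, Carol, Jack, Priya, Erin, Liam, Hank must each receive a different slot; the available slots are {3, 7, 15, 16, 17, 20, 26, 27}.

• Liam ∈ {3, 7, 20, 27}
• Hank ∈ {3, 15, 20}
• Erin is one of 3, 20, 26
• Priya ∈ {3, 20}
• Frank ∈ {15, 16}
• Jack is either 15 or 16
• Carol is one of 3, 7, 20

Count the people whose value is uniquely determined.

3

Among the 7 variables, 26 fits only Erin (and all 7 values in {3, 7, 15, 16, 20, 26, 27} must be used), so Erin = 26.
The 6 still-open variables together cover exactly {3, 7, 15, 16, 20, 27} — 6 values for 6 variables — and 27 appears only in Liam's list, so Liam = 27.
The 5 still-open variables draw from only 5 values {3, 7, 15, 16, 20}, so each is used; only Carol can be 7, hence Carol = 7.
The 2 variables Frank and Jack are confined to {15, 16}, which locks those values in; drop them from Hank.
Determined: Carol=7, Erin=26, Liam=27. The other people each still have more than one consistent value. That makes 3.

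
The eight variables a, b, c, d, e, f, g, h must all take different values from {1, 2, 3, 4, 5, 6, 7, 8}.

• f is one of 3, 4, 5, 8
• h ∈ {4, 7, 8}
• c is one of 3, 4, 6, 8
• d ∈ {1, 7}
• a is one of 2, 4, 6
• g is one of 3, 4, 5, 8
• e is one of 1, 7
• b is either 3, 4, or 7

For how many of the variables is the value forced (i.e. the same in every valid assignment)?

Among the 8 variables, 2 fits only a (and all 8 values in {1, 2, 3, 4, 5, 6, 7, 8} must be used), so a = 2.
Among the 7 still-open variables, 6 fits only c (and all 7 values in {1, 3, 4, 5, 6, 7, 8} must be used), so c = 6.
d and e share exactly the 2 values {1, 7}; by pigeonhole those values go to them, so strike 1, 7 from b, h.
Determined: a=2, c=6. The other variables each still have more than one consistent value. That makes 2.

2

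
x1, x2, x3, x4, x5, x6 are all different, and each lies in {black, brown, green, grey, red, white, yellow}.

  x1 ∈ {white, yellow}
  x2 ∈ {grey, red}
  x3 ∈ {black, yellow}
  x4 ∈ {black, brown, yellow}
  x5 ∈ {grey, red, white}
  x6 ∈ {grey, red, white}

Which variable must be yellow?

The 6 variables together cover exactly {black, brown, grey, red, white, yellow} — 6 values for 6 variables — and brown appears only in x4's list, so x4 = brown.
The 5 still-open variables together cover exactly {black, grey, red, white, yellow} — 5 values for 5 variables — and black appears only in x3's list, so x3 = black.
The 4 still-open variables draw from only 4 values {grey, red, white, yellow}, so each is used; only x1 can be yellow, hence x1 = yellow.

x1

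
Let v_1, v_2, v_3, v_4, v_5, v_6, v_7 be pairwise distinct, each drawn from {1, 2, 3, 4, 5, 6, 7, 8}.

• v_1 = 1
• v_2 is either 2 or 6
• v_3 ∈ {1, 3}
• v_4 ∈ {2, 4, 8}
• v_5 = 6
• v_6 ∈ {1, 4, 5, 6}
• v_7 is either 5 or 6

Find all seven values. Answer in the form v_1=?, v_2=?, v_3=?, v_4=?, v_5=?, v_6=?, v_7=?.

v_1=1, v_2=2, v_3=3, v_4=8, v_5=6, v_6=4, v_7=5

v_1 must be 1 (only option left). Remove 1 from v_3, v_6.
That leaves v_3 = 3.
v_5's domain is down to {6}, so v_5 = 6. Strike 6 from v_2, v_6, v_7.
v_7's domain is down to {5}, so v_7 = 5. Eliminate 5 elsewhere: v_6.
v_2's domain is down to {2}, so v_2 = 2. Strike 2 from v_4.
That leaves v_6 = 4. Strike 4 from v_4.
v_4 must be 8 (only option left).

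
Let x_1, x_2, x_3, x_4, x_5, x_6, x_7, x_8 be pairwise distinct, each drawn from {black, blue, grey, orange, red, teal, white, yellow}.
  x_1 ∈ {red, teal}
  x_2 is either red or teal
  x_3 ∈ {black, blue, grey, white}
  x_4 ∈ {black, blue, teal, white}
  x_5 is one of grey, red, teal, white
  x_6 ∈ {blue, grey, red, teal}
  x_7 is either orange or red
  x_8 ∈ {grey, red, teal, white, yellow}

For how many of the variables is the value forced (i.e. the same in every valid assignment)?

Among the 8 variables, orange fits only x_7 (and all 8 values in {black, blue, grey, orange, red, teal, white, yellow} must be used), so x_7 = orange.
Among the 7 still-open variables, yellow fits only x_8 (and all 7 values in {black, blue, grey, red, teal, white, yellow} must be used), so x_8 = yellow.
x_1 and x_2 between them cover only {red, teal} — a naked pair. Remove those values from x_4, x_5, x_6.
Determined: x_7=orange, x_8=yellow. The other variables each still have more than one consistent value. That makes 2.

2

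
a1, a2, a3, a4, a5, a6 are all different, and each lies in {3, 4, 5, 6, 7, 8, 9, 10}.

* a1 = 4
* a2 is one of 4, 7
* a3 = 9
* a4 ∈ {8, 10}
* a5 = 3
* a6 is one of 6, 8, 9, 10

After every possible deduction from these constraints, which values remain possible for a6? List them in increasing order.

a1 has just one choice, so a1 = 4. Eliminate 4 elsewhere: a2.
a2 has just one choice, so a2 = 7.
a3 has just one choice, so a3 = 9. Remove 9 from a6.
a5 must be 3 (only option left).
No further eliminations apply; a6 can still be any of 6, 8, 10.

6, 8, 10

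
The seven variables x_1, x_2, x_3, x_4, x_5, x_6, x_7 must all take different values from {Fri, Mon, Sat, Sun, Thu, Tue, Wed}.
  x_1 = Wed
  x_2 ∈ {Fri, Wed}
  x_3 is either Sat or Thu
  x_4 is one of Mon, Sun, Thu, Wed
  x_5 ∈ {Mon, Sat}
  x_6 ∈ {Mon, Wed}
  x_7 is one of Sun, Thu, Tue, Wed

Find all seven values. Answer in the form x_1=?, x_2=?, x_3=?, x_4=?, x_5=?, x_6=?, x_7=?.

x_1 must be Wed (only option left). Eliminate Wed elsewhere: x_2, x_4, x_6, x_7.
That leaves x_2 = Fri.
x_6 has just one choice, so x_6 = Mon. Remove Mon from x_4, x_5.
That leaves x_5 = Sat. Remove Sat from x_3.
x_3 has just one choice, so x_3 = Thu. So x_4, x_7 can't be Thu.
x_4's domain is down to {Sun}, so x_4 = Sun. Remove Sun from x_7.
x_7's domain is down to {Tue}, so x_7 = Tue.

x_1=Wed, x_2=Fri, x_3=Thu, x_4=Sun, x_5=Sat, x_6=Mon, x_7=Tue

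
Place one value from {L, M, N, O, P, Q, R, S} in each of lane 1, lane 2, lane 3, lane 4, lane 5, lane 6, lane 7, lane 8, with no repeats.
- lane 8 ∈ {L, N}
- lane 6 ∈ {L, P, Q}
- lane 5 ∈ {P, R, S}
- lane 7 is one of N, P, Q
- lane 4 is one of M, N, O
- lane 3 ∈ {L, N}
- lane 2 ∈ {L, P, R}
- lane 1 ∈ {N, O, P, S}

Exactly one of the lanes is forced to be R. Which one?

The 8 variables draw from only 8 values {L, M, N, O, P, Q, R, S}, so each is used; only lane 4 can be M, hence lane 4 = M.
Among the 7 still-open variables, O fits only lane 1 (and all 7 values in {L, N, O, P, Q, R, S} must be used), so lane 1 = O.
The 6 still-open variables draw from only 6 values {L, N, P, Q, R, S}, so each is used; only lane 5 can be S, hence lane 5 = S.
The 5 still-open variables together cover exactly {L, N, P, Q, R} — 5 values for 5 variables — and R appears only in lane 2's list, so lane 2 = R.

lane 2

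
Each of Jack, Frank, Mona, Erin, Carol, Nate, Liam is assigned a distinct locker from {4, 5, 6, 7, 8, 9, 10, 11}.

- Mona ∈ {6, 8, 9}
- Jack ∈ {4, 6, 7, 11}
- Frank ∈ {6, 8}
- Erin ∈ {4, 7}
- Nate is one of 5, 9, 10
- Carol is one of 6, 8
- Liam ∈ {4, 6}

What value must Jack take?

Frank and Carol between them cover only {6, 8} — a naked pair. Remove those values from Jack, Mona, Liam.
Mona's domain is down to {9}, so Mona = 9. Eliminate 9 elsewhere: Nate.
Liam's domain is down to {4}, so Liam = 4. Strike 4 from Jack, Erin.
Erin has just one choice, so Erin = 7. Remove 7 from Jack.
So Jack = 11.

11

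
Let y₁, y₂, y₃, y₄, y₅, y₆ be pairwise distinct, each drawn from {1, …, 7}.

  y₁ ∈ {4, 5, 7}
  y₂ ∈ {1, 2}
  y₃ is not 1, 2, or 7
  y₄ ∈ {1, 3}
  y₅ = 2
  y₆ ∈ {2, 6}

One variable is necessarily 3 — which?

y₄

y₅ has just one choice, so y₅ = 2. Strike 2 from y₂, y₆.
y₆'s domain is down to {6}, so y₆ = 6. Remove 6 from y₃.
That leaves y₂ = 1. Eliminate 1 elsewhere: y₄.
So 3 goes to y₄.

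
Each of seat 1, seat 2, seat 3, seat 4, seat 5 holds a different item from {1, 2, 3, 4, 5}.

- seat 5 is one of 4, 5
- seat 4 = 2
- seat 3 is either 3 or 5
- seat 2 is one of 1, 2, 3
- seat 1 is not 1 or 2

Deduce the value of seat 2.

seat 4's domain is down to {2}, so seat 4 = 2. Eliminate 2 elsewhere: seat 2.
The 4 still-open variables together cover exactly {1, 3, 4, 5} — 4 values for 4 variables — and 1 appears only in seat 2's list, so seat 2 = 1.

1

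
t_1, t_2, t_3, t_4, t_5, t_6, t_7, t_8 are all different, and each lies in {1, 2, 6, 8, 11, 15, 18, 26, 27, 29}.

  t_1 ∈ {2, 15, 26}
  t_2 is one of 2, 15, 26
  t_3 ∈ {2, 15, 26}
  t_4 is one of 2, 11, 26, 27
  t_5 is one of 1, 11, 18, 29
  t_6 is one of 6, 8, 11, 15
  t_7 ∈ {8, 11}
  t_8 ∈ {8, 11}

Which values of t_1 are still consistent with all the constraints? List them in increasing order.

2, 15, 26

t_7 and t_8 between them cover only {8, 11} — a naked pair. Remove those values from t_4, t_5, t_6.
The 3 variables t_1, t_2, t_3 are confined to {2, 15, 26}, which locks those values in; drop them from t_4, t_6.
That leaves t_4 = 27.
t_6's domain is down to {6}, so t_6 = 6.
No further eliminations apply; t_1 can still be any of 2, 15, 26.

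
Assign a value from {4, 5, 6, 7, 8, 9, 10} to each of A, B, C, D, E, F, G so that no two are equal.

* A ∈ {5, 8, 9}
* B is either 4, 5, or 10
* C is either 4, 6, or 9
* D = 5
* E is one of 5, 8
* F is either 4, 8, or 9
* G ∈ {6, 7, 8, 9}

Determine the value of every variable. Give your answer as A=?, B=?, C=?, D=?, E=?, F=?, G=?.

D has just one choice, so D = 5. Eliminate 5 elsewhere: A, B, E.
E must be 8 (only option left). Remove 8 from A, F, G.
A has just one choice, so A = 9. Remove 9 from C, F, G.
That leaves F = 4. Strike 4 from B, C.
B must be 10 (only option left).
C has just one choice, so C = 6. So G can't be 6.
G has just one choice, so G = 7.

A=9, B=10, C=6, D=5, E=8, F=4, G=7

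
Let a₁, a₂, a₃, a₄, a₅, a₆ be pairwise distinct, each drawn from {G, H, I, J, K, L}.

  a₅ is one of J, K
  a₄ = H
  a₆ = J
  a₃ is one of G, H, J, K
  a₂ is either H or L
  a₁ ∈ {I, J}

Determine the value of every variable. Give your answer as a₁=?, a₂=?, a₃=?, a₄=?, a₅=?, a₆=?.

a₄'s domain is down to {H}, so a₄ = H. Remove H from a₂, a₃.
That leaves a₆ = J. Remove J from a₁, a₃, a₅.
a₁ has just one choice, so a₁ = I.
That leaves a₂ = L.
That leaves a₅ = K. Remove K from a₃.
a₃ has just one choice, so a₃ = G.

a₁=I, a₂=L, a₃=G, a₄=H, a₅=K, a₆=J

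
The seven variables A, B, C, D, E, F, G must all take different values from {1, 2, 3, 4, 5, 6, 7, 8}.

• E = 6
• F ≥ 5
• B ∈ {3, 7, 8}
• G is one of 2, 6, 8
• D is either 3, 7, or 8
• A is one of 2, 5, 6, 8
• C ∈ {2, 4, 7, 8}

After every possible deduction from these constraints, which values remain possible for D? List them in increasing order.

3, 7, 8

E must be 6 (only option left). So A, F, G can't be 6.
The 6 still-open variables together cover exactly {2, 3, 4, 5, 7, 8} — 6 values for 6 variables — and 4 appears only in C's list, so C = 4.
No further eliminations apply; D can still be any of 3, 7, 8.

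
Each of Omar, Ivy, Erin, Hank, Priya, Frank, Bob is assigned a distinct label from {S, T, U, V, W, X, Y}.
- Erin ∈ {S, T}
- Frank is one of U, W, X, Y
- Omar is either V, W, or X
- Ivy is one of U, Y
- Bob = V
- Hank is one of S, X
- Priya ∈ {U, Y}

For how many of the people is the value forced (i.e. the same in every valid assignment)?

3

Bob's domain is down to {V}, so Bob = V. Remove V from Omar.
The 6 still-open variables draw from only 6 values {S, T, U, W, X, Y}, so each is used; only Erin can be T, hence Erin = T.
Among the 5 still-open variables, S fits only Hank (and all 5 values in {S, U, W, X, Y} must be used), so Hank = S.
Ivy and Priya share exactly the 2 values {U, Y}; by pigeonhole those values go to them, so strike U, Y from Frank.
Determined: Erin=T, Hank=S, Bob=V. The other people each still have more than one consistent value. That makes 3.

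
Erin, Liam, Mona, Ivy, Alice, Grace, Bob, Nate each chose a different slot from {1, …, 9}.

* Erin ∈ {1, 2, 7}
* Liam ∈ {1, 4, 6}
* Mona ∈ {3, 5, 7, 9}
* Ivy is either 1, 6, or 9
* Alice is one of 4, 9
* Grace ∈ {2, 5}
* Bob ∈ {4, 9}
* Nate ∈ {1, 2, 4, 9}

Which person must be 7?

Erin

The 8 variables together cover exactly {1, 2, 3, 4, 5, 6, 7, 9} — 8 values for 8 variables — and 3 appears only in Mona's list, so Mona = 3.
The 7 still-open variables together cover exactly {1, 2, 4, 5, 6, 7, 9} — 7 values for 7 variables — and 5 appears only in Grace's list, so Grace = 5.
The 6 still-open variables together cover exactly {1, 2, 4, 6, 7, 9} — 6 values for 6 variables — and 7 appears only in Erin's list, so Erin = 7.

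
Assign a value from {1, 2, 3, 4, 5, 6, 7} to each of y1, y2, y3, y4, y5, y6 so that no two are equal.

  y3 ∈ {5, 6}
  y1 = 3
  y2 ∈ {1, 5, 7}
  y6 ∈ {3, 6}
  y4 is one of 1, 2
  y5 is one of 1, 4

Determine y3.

y1 must be 3 (only option left). Strike 3 from y6.
That leaves y6 = 6. Remove 6 from y3.
So y3 = 5.

5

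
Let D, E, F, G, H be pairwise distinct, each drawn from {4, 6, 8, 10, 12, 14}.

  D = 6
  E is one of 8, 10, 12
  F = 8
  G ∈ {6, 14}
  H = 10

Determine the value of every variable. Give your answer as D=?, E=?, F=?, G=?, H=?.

D must be 6 (only option left). So G can't be 6.
F's domain is down to {8}, so F = 8. Eliminate 8 elsewhere: E.
G must be 14 (only option left).
H must be 10 (only option left). Eliminate 10 elsewhere: E.
E must be 12 (only option left).

D=6, E=12, F=8, G=14, H=10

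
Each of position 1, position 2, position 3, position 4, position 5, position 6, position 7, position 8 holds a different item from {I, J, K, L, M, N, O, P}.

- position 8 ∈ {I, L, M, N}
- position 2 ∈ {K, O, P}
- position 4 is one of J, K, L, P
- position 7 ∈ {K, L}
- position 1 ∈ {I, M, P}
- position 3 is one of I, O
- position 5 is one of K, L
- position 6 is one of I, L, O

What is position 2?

The 8 variables together cover exactly {I, J, K, L, M, N, O, P} — 8 values for 8 variables — and J appears only in position 4's list, so position 4 = J.
Among the 7 still-open variables, N fits only position 8 (and all 7 values in {I, K, L, M, N, O, P} must be used), so position 8 = N.
The 6 still-open variables together cover exactly {I, K, L, M, O, P} — 6 values for 6 variables — and M appears only in position 1's list, so position 1 = M.
The 5 still-open variables draw from only 5 values {I, K, L, O, P}, so each is used; only position 2 can be P, hence position 2 = P.

P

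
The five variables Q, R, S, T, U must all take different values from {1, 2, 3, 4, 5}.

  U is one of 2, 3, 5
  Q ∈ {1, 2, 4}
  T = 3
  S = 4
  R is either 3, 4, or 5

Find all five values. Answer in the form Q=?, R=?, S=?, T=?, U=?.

S has just one choice, so S = 4. So Q, R can't be 4.
T's domain is down to {3}, so T = 3. Eliminate 3 elsewhere: R, U.
R's domain is down to {5}, so R = 5. So U can't be 5.
U has just one choice, so U = 2. Eliminate 2 elsewhere: Q.
Q's domain is down to {1}, so Q = 1.

Q=1, R=5, S=4, T=3, U=2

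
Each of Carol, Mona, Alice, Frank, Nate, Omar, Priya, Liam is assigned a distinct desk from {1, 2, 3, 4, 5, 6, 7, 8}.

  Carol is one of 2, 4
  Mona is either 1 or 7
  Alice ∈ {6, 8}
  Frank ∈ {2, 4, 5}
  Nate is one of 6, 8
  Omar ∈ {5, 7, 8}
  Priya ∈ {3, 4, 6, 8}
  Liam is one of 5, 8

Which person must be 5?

Liam

The 8 variables together cover exactly {1, 2, 3, 4, 5, 6, 7, 8} — 8 values for 8 variables — and 1 appears only in Mona's list, so Mona = 1.
The 7 still-open variables together cover exactly {2, 3, 4, 5, 6, 7, 8} — 7 values for 7 variables — and 3 appears only in Priya's list, so Priya = 3.
Among the 6 still-open variables, 7 fits only Omar (and all 6 values in {2, 4, 5, 6, 7, 8} must be used), so Omar = 7.
The 2 variables Alice and Nate are confined to {6, 8}, which locks those values in; drop them from Liam.
So 5 goes to Liam.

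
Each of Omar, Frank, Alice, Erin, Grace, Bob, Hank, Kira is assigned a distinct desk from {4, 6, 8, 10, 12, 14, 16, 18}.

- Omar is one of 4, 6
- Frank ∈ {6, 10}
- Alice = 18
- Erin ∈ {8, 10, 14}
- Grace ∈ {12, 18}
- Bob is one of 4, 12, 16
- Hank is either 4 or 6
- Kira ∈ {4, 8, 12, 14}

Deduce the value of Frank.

Alice has just one choice, so Alice = 18. So Grace can't be 18.
Grace has just one choice, so Grace = 12. Eliminate 12 elsewhere: Bob, Kira.
The 6 still-open variables together cover exactly {4, 6, 8, 10, 14, 16} — 6 values for 6 variables — and 16 appears only in Bob's list, so Bob = 16.
Omar and Hank between them cover only {4, 6} — a naked pair. Remove those values from Frank, Kira.
So Frank = 10.

10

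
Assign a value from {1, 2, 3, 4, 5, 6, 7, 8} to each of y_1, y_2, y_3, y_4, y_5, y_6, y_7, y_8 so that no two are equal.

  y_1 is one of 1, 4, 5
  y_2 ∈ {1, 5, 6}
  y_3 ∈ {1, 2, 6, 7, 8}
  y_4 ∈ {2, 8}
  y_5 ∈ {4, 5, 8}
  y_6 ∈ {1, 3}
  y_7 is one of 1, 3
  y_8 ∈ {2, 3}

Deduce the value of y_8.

The 8 variables together cover exactly {1, 2, 3, 4, 5, 6, 7, 8} — 8 values for 8 variables — and 7 appears only in y_3's list, so y_3 = 7.
The 7 still-open variables draw from only 7 values {1, 2, 3, 4, 5, 6, 8}, so each is used; only y_2 can be 6, hence y_2 = 6.
The 2 variables y_6 and y_7 are confined to {1, 3}, which locks those values in; drop them from y_1, y_8.
So y_8 = 2.

2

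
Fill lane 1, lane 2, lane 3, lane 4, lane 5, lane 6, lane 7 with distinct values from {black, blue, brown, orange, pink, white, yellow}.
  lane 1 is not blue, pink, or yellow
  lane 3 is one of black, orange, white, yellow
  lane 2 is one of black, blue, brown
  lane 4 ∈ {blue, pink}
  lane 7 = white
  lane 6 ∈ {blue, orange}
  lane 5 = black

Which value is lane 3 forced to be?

lane 5 has just one choice, so lane 5 = black. So lane 1, lane 2, lane 3 can't be black.
lane 7 has just one choice, so lane 7 = white. Eliminate white elsewhere: lane 1, lane 3.
The 5 still-open variables draw from only 5 values {blue, brown, orange, pink, yellow}, so each is used; only lane 4 can be pink, hence lane 4 = pink.
The 4 still-open variables together cover exactly {blue, brown, orange, yellow} — 4 values for 4 variables — and yellow appears only in lane 3's list, so lane 3 = yellow.

yellow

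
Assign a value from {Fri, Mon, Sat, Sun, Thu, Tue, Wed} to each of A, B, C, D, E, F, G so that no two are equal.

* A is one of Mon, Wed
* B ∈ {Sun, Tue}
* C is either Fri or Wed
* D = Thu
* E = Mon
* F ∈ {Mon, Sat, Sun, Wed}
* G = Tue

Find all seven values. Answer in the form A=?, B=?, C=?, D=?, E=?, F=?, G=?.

A=Wed, B=Sun, C=Fri, D=Thu, E=Mon, F=Sat, G=Tue

D's domain is down to {Thu}, so D = Thu.
E's domain is down to {Mon}, so E = Mon. Remove Mon from A, F.
That leaves G = Tue. Strike Tue from B.
That leaves A = Wed. Strike Wed from C, F.
B's domain is down to {Sun}, so B = Sun. Remove Sun from F.
C's domain is down to {Fri}, so C = Fri.
F must be Sat (only option left).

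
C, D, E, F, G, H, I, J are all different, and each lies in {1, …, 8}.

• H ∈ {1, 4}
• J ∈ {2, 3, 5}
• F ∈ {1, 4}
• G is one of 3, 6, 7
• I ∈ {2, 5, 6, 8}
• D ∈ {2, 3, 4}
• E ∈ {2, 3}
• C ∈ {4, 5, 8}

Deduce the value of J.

5

Among the 8 variables, 7 fits only G (and all 8 values in {1, 2, 3, 4, 5, 6, 7, 8} must be used), so G = 7.
The 7 still-open variables together cover exactly {1, 2, 3, 4, 5, 6, 8} — 7 values for 7 variables — and 6 appears only in I's list, so I = 6.
Among the 6 still-open variables, 8 fits only C (and all 6 values in {1, 2, 3, 4, 5, 8} must be used), so C = 8.
The 5 still-open variables together cover exactly {1, 2, 3, 4, 5} — 5 values for 5 variables — and 5 appears only in J's list, so J = 5.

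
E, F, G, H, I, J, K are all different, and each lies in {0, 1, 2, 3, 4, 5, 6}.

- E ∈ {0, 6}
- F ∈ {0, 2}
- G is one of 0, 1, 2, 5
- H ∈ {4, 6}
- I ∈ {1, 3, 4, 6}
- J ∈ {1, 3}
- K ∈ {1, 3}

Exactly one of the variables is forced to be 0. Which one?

Among the 7 variables, 5 fits only G (and all 7 values in {0, 1, 2, 3, 4, 5, 6} must be used), so G = 5.
The 6 still-open variables together cover exactly {0, 1, 2, 3, 4, 6} — 6 values for 6 variables — and 2 appears only in F's list, so F = 2.
The 5 still-open variables together cover exactly {0, 1, 3, 4, 6} — 5 values for 5 variables — and 0 appears only in E's list, so E = 0.

E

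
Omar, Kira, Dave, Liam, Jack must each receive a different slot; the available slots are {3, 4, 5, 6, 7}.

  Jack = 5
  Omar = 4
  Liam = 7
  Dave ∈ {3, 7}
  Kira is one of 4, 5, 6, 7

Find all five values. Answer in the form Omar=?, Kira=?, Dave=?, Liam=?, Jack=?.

Omar=4, Kira=6, Dave=3, Liam=7, Jack=5

Omar must be 4 (only option left). Strike 4 from Kira.
That leaves Liam = 7. So Kira, Dave can't be 7.
Jack must be 5 (only option left). Remove 5 from Kira.
That leaves Kira = 6.
Dave's domain is down to {3}, so Dave = 3.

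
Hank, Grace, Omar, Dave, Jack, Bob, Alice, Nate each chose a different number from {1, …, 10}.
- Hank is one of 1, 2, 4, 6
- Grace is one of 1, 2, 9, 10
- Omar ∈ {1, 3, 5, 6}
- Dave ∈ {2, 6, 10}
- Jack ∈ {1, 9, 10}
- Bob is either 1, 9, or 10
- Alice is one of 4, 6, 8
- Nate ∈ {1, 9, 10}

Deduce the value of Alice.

8

Jack, Bob, Nate between them cover only {1, 9, 10} — a naked triple. Remove those values from Hank, Grace, Omar, Dave.
Grace has just one choice, so Grace = 2. So Hank, Dave can't be 2.
That leaves Dave = 6. Remove 6 from Hank, Omar, Alice.
Hank must be 4 (only option left). Eliminate 4 elsewhere: Alice.
So Alice = 8.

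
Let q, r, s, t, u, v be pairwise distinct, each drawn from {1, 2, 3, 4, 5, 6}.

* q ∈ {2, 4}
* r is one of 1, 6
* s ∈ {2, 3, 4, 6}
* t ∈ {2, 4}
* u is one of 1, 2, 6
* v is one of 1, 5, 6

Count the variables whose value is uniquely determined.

2

Among the 6 variables, 3 fits only s (and all 6 values in {1, 2, 3, 4, 5, 6} must be used), so s = 3.
The 5 still-open variables draw from only 5 values {1, 2, 4, 5, 6}, so each is used; only v can be 5, hence v = 5.
q and t share exactly the 2 values {2, 4}; by pigeonhole those values go to them, so strike 2, 4 from u.
Determined: s=3, v=5. The other variables each still have more than one consistent value. That makes 2.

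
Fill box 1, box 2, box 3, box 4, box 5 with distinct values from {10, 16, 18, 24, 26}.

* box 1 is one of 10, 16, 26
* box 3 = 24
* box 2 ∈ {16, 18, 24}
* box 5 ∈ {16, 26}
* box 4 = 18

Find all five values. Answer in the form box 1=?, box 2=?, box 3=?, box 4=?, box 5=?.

box 3's domain is down to {24}, so box 3 = 24. Remove 24 from box 2.
box 4 has just one choice, so box 4 = 18. Strike 18 from box 2.
box 2's domain is down to {16}, so box 2 = 16. Remove 16 from box 1, box 5.
box 5 has just one choice, so box 5 = 26. Strike 26 from box 1.
box 1's domain is down to {10}, so box 1 = 10.

box 1=10, box 2=16, box 3=24, box 4=18, box 5=26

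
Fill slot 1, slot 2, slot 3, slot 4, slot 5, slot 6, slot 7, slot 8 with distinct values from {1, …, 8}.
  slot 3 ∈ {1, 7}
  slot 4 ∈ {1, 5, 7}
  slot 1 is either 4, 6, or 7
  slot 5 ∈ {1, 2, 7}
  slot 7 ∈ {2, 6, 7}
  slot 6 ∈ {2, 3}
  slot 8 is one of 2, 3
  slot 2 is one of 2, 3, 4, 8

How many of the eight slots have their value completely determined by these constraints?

The 8 variables draw from only 8 values {1, 2, 3, 4, 5, 6, 7, 8}, so each is used; only slot 4 can be 5, hence slot 4 = 5.
Among the 7 still-open variables, 8 fits only slot 2 (and all 7 values in {1, 2, 3, 4, 6, 7, 8} must be used), so slot 2 = 8.
The 6 still-open variables draw from only 6 values {1, 2, 3, 4, 6, 7}, so each is used; only slot 1 can be 4, hence slot 1 = 4.
The 5 still-open variables together cover exactly {1, 2, 3, 6, 7} — 5 values for 5 variables — and 6 appears only in slot 7's list, so slot 7 = 6.
The 2 variables slot 6 and slot 8 are confined to {2, 3}, which locks those values in; drop them from slot 5.
Determined: slot 1=4, slot 2=8, slot 4=5, slot 7=6. The other slots each still have more than one consistent value. That makes 4.

4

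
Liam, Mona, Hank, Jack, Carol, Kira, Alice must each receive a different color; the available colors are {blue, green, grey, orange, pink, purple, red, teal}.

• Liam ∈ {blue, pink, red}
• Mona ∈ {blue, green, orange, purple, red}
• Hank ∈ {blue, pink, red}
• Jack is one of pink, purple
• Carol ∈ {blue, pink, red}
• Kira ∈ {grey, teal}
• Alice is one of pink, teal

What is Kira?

grey

Liam, Hank, Carol between them cover only {blue, pink, red} — a naked triple. Remove those values from Mona, Jack, Alice.
Jack has just one choice, so Jack = purple. Strike purple from Mona.
Alice's domain is down to {teal}, so Alice = teal. Strike teal from Kira.
So Kira = grey.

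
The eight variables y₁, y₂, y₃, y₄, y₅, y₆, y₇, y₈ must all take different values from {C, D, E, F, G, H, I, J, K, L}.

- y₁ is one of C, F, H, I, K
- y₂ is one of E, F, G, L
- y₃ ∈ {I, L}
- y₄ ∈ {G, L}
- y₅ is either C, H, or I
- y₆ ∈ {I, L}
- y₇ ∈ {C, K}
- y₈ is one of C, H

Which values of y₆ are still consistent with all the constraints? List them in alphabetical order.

I, L

Among the 8 variables, E fits only y₂ (and all 8 values in {C, E, F, G, H, I, K, L} must be used), so y₂ = E.
Among the 7 still-open variables, F fits only y₁ (and all 7 values in {C, F, G, H, I, K, L} must be used), so y₁ = F.
The 6 still-open variables together cover exactly {C, G, H, I, K, L} — 6 values for 6 variables — and G appears only in y₄'s list, so y₄ = G.
The 5 still-open variables draw from only 5 values {C, H, I, K, L}, so each is used; only y₇ can be K, hence y₇ = K.
The 2 variables y₃ and y₆ are confined to {I, L}, which locks those values in; drop them from y₅.
No further eliminations apply; y₆ can still be any of I, L.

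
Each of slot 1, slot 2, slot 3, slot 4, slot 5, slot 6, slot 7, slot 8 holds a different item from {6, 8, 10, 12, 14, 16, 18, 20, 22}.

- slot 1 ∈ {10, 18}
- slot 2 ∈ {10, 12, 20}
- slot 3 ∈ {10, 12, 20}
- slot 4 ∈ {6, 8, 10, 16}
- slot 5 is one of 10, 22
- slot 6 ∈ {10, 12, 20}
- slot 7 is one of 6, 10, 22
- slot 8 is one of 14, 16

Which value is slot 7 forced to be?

slot 2, slot 3, slot 6 between them cover only {10, 12, 20} — a naked triple. Remove those values from slot 1, slot 4, slot 5, slot 7.
slot 1's domain is down to {18}, so slot 1 = 18.
slot 5 must be 22 (only option left). Strike 22 from slot 7.
So slot 7 = 6.

6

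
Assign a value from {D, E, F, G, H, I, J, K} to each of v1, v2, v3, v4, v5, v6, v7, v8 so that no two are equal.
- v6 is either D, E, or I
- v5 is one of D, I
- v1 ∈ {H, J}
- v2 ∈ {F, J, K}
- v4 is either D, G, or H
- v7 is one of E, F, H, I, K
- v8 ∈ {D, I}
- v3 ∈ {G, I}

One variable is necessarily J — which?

v1

v5 and v8 between them cover only {D, I} — a naked pair. Remove those values from v3, v4, v6, v7.
v3 must be G (only option left). Eliminate G elsewhere: v4.
v4's domain is down to {H}, so v4 = H. Eliminate H elsewhere: v1, v7.
So J goes to v1.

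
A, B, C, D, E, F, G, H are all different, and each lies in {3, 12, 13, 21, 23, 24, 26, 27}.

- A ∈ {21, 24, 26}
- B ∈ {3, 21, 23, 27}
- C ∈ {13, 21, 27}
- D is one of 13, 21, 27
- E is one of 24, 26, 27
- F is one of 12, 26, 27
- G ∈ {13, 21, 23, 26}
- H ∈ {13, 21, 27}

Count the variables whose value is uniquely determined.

The 8 variables together cover exactly {3, 12, 13, 21, 23, 24, 26, 27} — 8 values for 8 variables — and 3 appears only in B's list, so B = 3.
Among the 7 still-open variables, 12 fits only F (and all 7 values in {12, 13, 21, 23, 24, 26, 27} must be used), so F = 12.
The 6 still-open variables draw from only 6 values {13, 21, 23, 24, 26, 27}, so each is used; only G can be 23, hence G = 23.
C, D, H between them cover only {13, 21, 27} — a naked triple. Remove those values from A, E.
Determined: B=3, F=12, G=23. The other variables each still have more than one consistent value. That makes 3.

3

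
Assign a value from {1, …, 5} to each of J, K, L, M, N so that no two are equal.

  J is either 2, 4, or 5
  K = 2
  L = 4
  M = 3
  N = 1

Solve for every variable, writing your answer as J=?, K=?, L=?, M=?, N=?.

J=5, K=2, L=4, M=3, N=1

K's domain is down to {2}, so K = 2. Remove 2 from J.
L has just one choice, so L = 4. Eliminate 4 elsewhere: J.
M must be 3 (only option left).
That leaves N = 1.
That leaves J = 5.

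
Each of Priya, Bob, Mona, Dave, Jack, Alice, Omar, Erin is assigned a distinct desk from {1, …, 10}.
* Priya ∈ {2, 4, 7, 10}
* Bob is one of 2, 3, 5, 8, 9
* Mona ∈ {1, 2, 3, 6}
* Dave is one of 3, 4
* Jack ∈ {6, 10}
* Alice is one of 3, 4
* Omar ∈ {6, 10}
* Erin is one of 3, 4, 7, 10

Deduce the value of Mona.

1

Dave and Alice share exactly the 2 values {3, 4}; by pigeonhole those values go to them, so strike 3, 4 from Priya, Bob, Mona, Erin.
Jack and Omar share exactly the 2 values {6, 10}; by pigeonhole those values go to them, so strike 6, 10 from Priya, Mona, Erin.
That leaves Erin = 7. So Priya can't be 7.
Priya's domain is down to {2}, so Priya = 2. Strike 2 from Bob, Mona.
So Mona = 1.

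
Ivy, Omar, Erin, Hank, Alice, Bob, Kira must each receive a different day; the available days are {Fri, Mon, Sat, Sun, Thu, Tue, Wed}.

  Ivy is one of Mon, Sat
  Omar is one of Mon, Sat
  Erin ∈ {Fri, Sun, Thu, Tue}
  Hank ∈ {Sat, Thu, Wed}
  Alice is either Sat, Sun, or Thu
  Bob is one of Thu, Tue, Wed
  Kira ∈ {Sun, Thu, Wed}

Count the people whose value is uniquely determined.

2

The 7 variables draw from only 7 values {Fri, Mon, Sat, Sun, Thu, Tue, Wed}, so each is used; only Erin can be Fri, hence Erin = Fri.
Among the 6 still-open variables, Tue fits only Bob (and all 6 values in {Mon, Sat, Sun, Thu, Tue, Wed} must be used), so Bob = Tue.
Ivy and Omar share exactly the 2 values {Mon, Sat}; by pigeonhole those values go to them, so strike Mon, Sat from Hank, Alice.
Determined: Erin=Fri, Bob=Tue. The other people each still have more than one consistent value. That makes 2.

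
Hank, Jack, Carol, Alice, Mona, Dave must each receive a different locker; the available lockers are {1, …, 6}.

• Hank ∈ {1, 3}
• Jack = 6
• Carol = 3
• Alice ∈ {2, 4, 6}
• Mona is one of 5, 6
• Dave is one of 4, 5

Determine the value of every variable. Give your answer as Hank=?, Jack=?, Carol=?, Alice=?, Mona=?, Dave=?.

Hank=1, Jack=6, Carol=3, Alice=2, Mona=5, Dave=4

Jack has just one choice, so Jack = 6. Strike 6 from Alice, Mona.
Carol's domain is down to {3}, so Carol = 3. So Hank can't be 3.
Mona's domain is down to {5}, so Mona = 5. So Dave can't be 5.
Dave's domain is down to {4}, so Dave = 4. So Alice can't be 4.
That leaves Hank = 1.
Alice's domain is down to {2}, so Alice = 2.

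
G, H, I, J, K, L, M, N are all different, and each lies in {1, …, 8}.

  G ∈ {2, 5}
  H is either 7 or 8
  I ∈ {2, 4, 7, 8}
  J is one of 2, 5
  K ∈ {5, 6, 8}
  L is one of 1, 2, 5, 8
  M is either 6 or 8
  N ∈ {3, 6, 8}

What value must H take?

The 8 variables together cover exactly {1, 2, 3, 4, 5, 6, 7, 8} — 8 values for 8 variables — and 1 appears only in L's list, so L = 1.
The 7 still-open variables draw from only 7 values {2, 3, 4, 5, 6, 7, 8}, so each is used; only N can be 3, hence N = 3.
The 6 still-open variables together cover exactly {2, 4, 5, 6, 7, 8} — 6 values for 6 variables — and 4 appears only in I's list, so I = 4.
The 5 still-open variables together cover exactly {2, 5, 6, 7, 8} — 5 values for 5 variables — and 7 appears only in H's list, so H = 7.

7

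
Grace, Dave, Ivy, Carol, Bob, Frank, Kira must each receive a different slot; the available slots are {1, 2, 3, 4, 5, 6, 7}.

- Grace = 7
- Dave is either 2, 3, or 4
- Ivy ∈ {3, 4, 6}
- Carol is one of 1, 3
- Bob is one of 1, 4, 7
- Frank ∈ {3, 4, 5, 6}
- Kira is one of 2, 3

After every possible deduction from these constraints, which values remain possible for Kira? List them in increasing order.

Grace's domain is down to {7}, so Grace = 7. Eliminate 7 elsewhere: Bob.
The 6 still-open variables together cover exactly {1, 2, 3, 4, 5, 6} — 6 values for 6 variables — and 5 appears only in Frank's list, so Frank = 5.
Among the 5 still-open variables, 6 fits only Ivy (and all 5 values in {1, 2, 3, 4, 6} must be used), so Ivy = 6.
No further eliminations apply; Kira can still be any of 2, 3.

2, 3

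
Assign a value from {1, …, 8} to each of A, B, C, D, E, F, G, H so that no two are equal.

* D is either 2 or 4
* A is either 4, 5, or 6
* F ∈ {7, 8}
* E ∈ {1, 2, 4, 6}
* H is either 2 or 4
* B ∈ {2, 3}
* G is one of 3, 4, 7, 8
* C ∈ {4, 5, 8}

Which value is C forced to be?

5

Among the 8 variables, 1 fits only E (and all 8 values in {1, 2, 3, 4, 5, 6, 7, 8} must be used), so E = 1.
Among the 7 still-open variables, 6 fits only A (and all 7 values in {2, 3, 4, 5, 6, 7, 8} must be used), so A = 6.
The 6 still-open variables together cover exactly {2, 3, 4, 5, 7, 8} — 6 values for 6 variables — and 5 appears only in C's list, so C = 5.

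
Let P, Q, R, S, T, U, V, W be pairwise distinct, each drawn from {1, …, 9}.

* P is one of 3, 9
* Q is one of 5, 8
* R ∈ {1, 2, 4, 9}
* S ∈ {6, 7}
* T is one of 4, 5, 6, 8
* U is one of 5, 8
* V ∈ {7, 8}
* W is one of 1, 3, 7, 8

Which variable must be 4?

The 2 variables Q and U are confined to {5, 8}, which locks those values in; drop them from T, V, W.
V's domain is down to {7}, so V = 7. Remove 7 from S, W.
S's domain is down to {6}, so S = 6. Strike 6 from T.
So 4 goes to T.

T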